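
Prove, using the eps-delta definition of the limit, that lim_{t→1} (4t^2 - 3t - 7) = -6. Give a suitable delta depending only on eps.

delta = min(1, eps/9)

Let eps > 0. We want delta > 0 such that 0 < |t − 1| < delta implies |(4t^2 - 3t - 7) + 6| < eps.
(4t^2 - 3t - 7) + 6 = 4t^2 - 3t - 1 = (t − 1)(4t + 1).
So |(4t^2 - 3t - 7) + 6| = |t − 1|·|4t + 1|.
Require delta ≤ 1. Then |t − 1| < 1 gives |t| < 2, and by the triangle inequality |4t + 1| ≤ 4·2 + 1 = 9.
Hence |(4t^2 - 3t - 7) + 6| ≤ 9|t − 1| < eps provided |t − 1| < eps/9.
Take delta = min(1, eps/9). Then 0 < |t − 1| < delta gives both |t − 1| < 1 and |t − 1| < eps/9, so |(4t^2 - 3t - 7) + 6| < eps.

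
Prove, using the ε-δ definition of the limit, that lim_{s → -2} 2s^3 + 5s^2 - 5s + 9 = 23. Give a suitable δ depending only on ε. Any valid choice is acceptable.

Let ε > 0. We want δ > 0 such that 0 < |s + 2| < δ implies |(2s^3 + 5s^2 - 5s + 9) − 23| < ε.
(2s^3 + 5s^2 - 5s + 9) − 23 = 2s^3 + 5s^2 - 5s - 14 = (s + 2)(2s^2 + s - 7).
So |(2s^3 + 5s^2 - 5s + 9) − 23| = |s + 2|·|2s^2 + s - 7|.
Assume first that |s + 2| < 1, so |s| < 3. Then |2s^2 + s - 7| ≤ 2·3^2 + 3 + 7 = 28.
Hence |(2s^3 + 5s^2 - 5s + 9) − 23| ≤ 28|s + 2| < ε provided |s + 2| < ε/28.
Choosing δ = min(1, ε/28) ensures both conditions, hence |(2s^3 + 5s^2 - 5s + 9) − 23| < ε.

δ = min(1, ε/28)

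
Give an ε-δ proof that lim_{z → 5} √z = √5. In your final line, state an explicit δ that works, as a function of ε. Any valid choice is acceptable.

δ = min(5, √5·ε)

Let ε > 0 be given. We want δ > 0 such that 0 < |z − 5| < δ implies |√z − √5| < ε.
Multiplying by the conjugate, |√z − √5| = |z − 5|/(√z + √5).
Restrict δ ≤ 5 so that |z − 5| < 5 forces z > 0, and then √z + √5 > √5.
Hence |√z − √5| < |z − 5|/√5, which is < ε once |z − 5| < √5·ε.
Take δ = min(5, √5·ε). If 0 < |z − 5| < δ then z > 0 and |√z − √5| < |z − 5|/√5 < ε.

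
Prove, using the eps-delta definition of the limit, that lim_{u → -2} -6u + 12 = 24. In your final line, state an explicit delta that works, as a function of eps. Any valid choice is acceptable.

Suppose eps > 0. We need delta > 0 so that 0 < |u + 2| < delta implies |(-6u + 12) − 24| < eps.
|(-6u + 12) − 24| = |-6u - 12| = 6|u + 2|.
Thus it suffices that |u + 2| < eps/6.
Take delta = eps/6. If 0 < |u + 2| < delta then |(-6u + 12) − 24| = 6|u + 2| < 6·(eps/6) = eps.

delta = eps/6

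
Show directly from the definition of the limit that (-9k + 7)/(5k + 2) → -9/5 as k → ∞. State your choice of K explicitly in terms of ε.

K = (53/25)/ε

Let ε > 0 be given. For k ≥ 1, |(-9k + 7)/(5k + 2) + 9/5| = |53|/(5(5k + 2)) = 53/(5(5k + 2)).
Since 5k + 2 ≥ 5k for k ≥ 1, this is ≤ 53/(5·5k) = (53/25)/k.
So |(-9k + 7)/(5k + 2) + 9/5| < ε whenever k > (53/25)/ε.
Take K = (53/25)/ε. If k > K then |(-9k + 7)/(5k + 2) + 9/5| ≤ (53/25)/k < ε.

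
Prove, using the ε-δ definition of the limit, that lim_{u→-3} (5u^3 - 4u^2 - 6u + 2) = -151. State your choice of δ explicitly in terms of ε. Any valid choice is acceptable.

δ = min(1, ε/207)

Fix ε > 0. We want δ > 0 such that 0 < |u + 3| < δ implies |(5u^3 - 4u^2 - 6u + 2) + 151| < ε.
(5u^3 - 4u^2 - 6u + 2) + 151 = 5u^3 - 4u^2 - 6u + 153 = (u + 3)(5u^2 - 19u + 51).
So |(5u^3 - 4u^2 - 6u + 2) + 151| = |u + 3|·|5u^2 - 19u + 51|.
Assume first that |u + 3| < 1, so |u| < 4. Then |5u^2 - 19u + 51| ≤ 5·4^2 + 19·4 + 51 = 207.
Hence |(5u^3 - 4u^2 - 6u + 2) + 151| ≤ 207|u + 3| < ε provided |u + 3| < ε/207.
Take δ = min(1, ε/207). Then 0 < |u + 3| < δ gives both |u + 3| < 1 and |u + 3| < ε/207, so |(5u^3 - 4u^2 - 6u + 2) + 151| < ε.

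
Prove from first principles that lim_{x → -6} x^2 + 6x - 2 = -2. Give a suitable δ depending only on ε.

Fix ε > 0. We want δ > 0 such that 0 < |x + 6| < δ implies |(x^2 + 6x - 2) + 2| < ε.
(x^2 + 6x - 2) + 2 = x^2 + 6x = (x + 6)(x).
So |(x^2 + 6x - 2) + 2| = |x + 6|·|x|.
Assume first that |x + 6| < 1, so |x| < 7. Then |x| ≤ 7 = 7.
Hence |(x^2 + 6x - 2) + 2| ≤ 7|x + 6| < ε provided |x + 6| < ε/7.
Choosing δ = min(1, ε/7) ensures both conditions, hence |(x^2 + 6x - 2) + 2| < ε.

δ = min(1, ε/7)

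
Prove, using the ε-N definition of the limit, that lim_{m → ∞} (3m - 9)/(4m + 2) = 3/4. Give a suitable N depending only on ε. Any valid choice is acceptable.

Let ε > 0. For m ≥ 1, |(3m - 9)/(4m + 2) − (3/4)| = |-42|/(4(4m + 2)) = 42/(4(4m + 2)).
Since 4m + 2 ≥ 4m for m ≥ 1, this is ≤ 42/(4·4m) = (21/8)/m.
So |(3m - 9)/(4m + 2) − (3/4)| < ε whenever m > (21/8)/ε.
Take N = (21/8)/ε. If m > N then |(3m - 9)/(4m + 2) − (3/4)| ≤ (21/8)/m < ε.

N = (21/8)/ε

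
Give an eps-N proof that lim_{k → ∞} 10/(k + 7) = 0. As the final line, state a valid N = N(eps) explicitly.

N = 10/eps

Fix eps > 0. For k ≥ 1, |10/(k + 7) − 0| = 10/(k + 7) ≤ 10/k.
We need 10/k < eps, i.e. k > 10/eps.
Take N = 10/eps. If k > N then |10/(k + 7)| ≤ 10/k < eps.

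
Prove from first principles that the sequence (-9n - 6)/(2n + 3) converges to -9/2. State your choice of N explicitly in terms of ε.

N = (15/4)/ε

Suppose ε > 0. For n ≥ 1, |(-9n - 6)/(2n + 3) + 9/2| = |15|/(2(2n + 3)) = 15/(2(2n + 3)).
Since 2n + 3 ≥ 2n for n ≥ 1, this is ≤ 15/(2·2n) = (15/4)/n.
So |(-9n - 6)/(2n + 3) + 9/2| < ε whenever n > (15/4)/ε.
Take N = (15/4)/ε. If n > N then |(-9n - 6)/(2n + 3) + 9/2| ≤ (15/4)/n < ε.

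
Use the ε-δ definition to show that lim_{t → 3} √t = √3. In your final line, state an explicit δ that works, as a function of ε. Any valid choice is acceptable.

Let ε > 0 be given. We want δ > 0 such that 0 < |t − 3| < δ implies |√t − √3| < ε.
Multiplying by the conjugate, |√t − √3| = |t − 3|/(√t + √3).
Restrict δ ≤ 3 so that |t − 3| < 3 forces t > 0, and then √t + √3 > √3.
Hence |√t − √3| < |t − 3|/√3, which is < ε once |t − 3| < √3·ε.
Take δ = min(3, √3·ε). If 0 < |t − 3| < δ then t > 0 and |√t − √3| < |t − 3|/√3 < ε.

δ = min(3, √3·ε)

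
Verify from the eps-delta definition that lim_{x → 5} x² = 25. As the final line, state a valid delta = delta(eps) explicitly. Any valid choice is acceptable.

Suppose eps > 0. We seek delta > 0 with 0 < |x − 5| < delta ⇒ |x² − 25| < eps.
Factor: x² − 25 = (x − 5)(x + 5), so |x² − 25| = |x − 5|·|x + 5|.
Restrict delta ≤ 1. Then |x − 5| < 1 gives |x| < 6, so by the triangle inequality |x + 5| ≤ 6 + 5 = 11.
Hence |x² − 25| ≤ 11|x − 5|, which is < eps once |x − 5| < eps/11.
Take delta = min(1, eps/11). If 0 < |x − 5| < delta then both bounds hold and |x² − 25| ≤ 11|x − 5| < 11·(eps/11) = eps.

delta = min(1, eps/11)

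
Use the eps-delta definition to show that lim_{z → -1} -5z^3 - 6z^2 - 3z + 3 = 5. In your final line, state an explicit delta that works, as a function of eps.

Let eps > 0 be given. We want delta > 0 such that 0 < |z + 1| < delta implies |(-5z^3 - 6z^2 - 3z + 3) − 5| < eps.
(-5z^3 - 6z^2 - 3z + 3) − 5 = -5z^3 - 6z^2 - 3z - 2 = (z + 1)(-5z^2 - z - 2).
So |(-5z^3 - 6z^2 - 3z + 3) − 5| = |z + 1|·|-5z^2 - z - 2|.
Assume first that |z + 1| < 2, so |z| < 3. Then |-5z^2 - z - 2| ≤ 5·3^2 + 3 + 2 = 50.
Hence |(-5z^3 - 6z^2 - 3z + 3) − 5| ≤ 50|z + 1| < eps provided |z + 1| < eps/50.
Choosing delta = min(2, eps/50) ensures both conditions, hence |(-5z^3 - 6z^2 - 3z + 3) − 5| < eps.

delta = min(2, eps/50)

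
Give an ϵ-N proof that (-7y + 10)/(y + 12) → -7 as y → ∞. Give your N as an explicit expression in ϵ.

N = 94/ϵ

Let ϵ > 0. We seek N > 0 such that y > N implies |(-7y + 10)/(y + 12) + 7| < ϵ.
(-7y + 10)/(y + 12) + 7 = ((-7y + 10) − (-7)(y + 12)) / ((y + 12)) = 94/((y + 12)).
For y > 0 we have y + 12 > y, so |(-7y + 10)/(y + 12) + 7| = 94/((y + 12)) < 94/(y) = 94/y.
Thus |(-7y + 10)/(y + 12) + 7| < ϵ whenever y > 94/ϵ.
Take N = 94/ϵ. If y > N then |(-7y + 10)/(y + 12) + 7| < 94/y < ϵ.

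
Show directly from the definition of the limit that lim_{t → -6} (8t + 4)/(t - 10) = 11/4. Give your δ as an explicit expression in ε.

Fix ε > 0. We want δ > 0 with 0 < |t + 6| < δ ⇒ |(8t + 4)/(t - 10) − (11/4)| < ε.
Combining over a common denominator, (8t + 4)/(t - 10) − (11/4) = [(8t + 4)·(-16) − (-44)·(t - 10)] / [(-16)·(t - 10)] = -84(t + 6) / ((-16)(t - 10)).
So |(8t + 4)/(t - 10) − (11/4)| = 84|t + 6| / (16·|t − 10|).
Restrict δ ≤ 8. Then |t + 6| < 8 gives |t − 10| = |(t + 6) + (-16)| ≥ 16 − 8 = 8.
Hence |(8t + 4)/(t - 10) − (11/4)| < 84|t + 6|/(16·8) = (21/32)|t + 6|, which is < ε once |t + 6| < (32/21)ε.
Take δ = min(8, (32/21)ε). Then 0 < |t + 6| < δ forces both bounds, so |(8t + 4)/(t - 10) − (11/4)| < ε.

δ = min(8, (32/21)ε)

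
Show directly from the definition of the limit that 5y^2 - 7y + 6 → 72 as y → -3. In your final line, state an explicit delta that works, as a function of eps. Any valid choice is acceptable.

Suppose eps > 0. We want delta > 0 such that 0 < |y + 3| < delta implies |(5y^2 - 7y + 6) − 72| < eps.
(5y^2 - 7y + 6) − 72 = 5y^2 - 7y - 66 = (y + 3)(5y - 22).
So |(5y^2 - 7y + 6) − 72| = |y + 3|·|5y - 22|.
Require delta ≤ 2. Then |y + 3| < 2 gives |y| < 5, and by the triangle inequality |5y - 22| ≤ 5·5 + 22 = 47.
Hence |(5y^2 - 7y + 6) − 72| ≤ 47|y + 3| < eps provided |y + 3| < eps/47.
Take delta = min(2, eps/47). Then 0 < |y + 3| < delta gives both |y + 3| < 2 and |y + 3| < eps/47, so |(5y^2 - 7y + 6) − 72| < eps.

delta = min(2, eps/47)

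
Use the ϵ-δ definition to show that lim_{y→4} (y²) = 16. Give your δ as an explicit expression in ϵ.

Let ϵ > 0 be given. We seek δ > 0 with 0 < |y − 4| < δ ⇒ |y² − 16| < ϵ.
Factor: y² − 16 = (y − 4)(y + 4), so |y² − 16| = |y − 4|·|y + 4|.
Impose δ ≤ 1 so that |y| < 5; then |y + 4| ≤ 9.
Hence |y² − 16| ≤ 9|y − 4|, which is < ϵ once |y − 4| < ϵ/9.
Take δ = min(1, ϵ/9). If 0 < |y − 4| < δ then both bounds hold and |y² − 16| ≤ 9|y − 4| < 9·(ϵ/9) = ϵ.

δ = min(1, ϵ/9)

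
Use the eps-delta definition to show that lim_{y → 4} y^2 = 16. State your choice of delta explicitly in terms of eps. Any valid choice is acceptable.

Suppose eps > 0. We seek delta > 0 with 0 < |y − 4| < delta ⇒ |y^2 − 16| < eps.
Factor: y^2 − 16 = (y − 4)(y + 4), so |y^2 − 16| = |y − 4|·|y + 4|.
Impose delta ≤ 1 so that |y| < 5; then |y + 4| ≤ 9.
Hence |y^2 − 16| ≤ 9|y − 4|, which is < eps once |y − 4| < eps/9.
Take delta = min(1, eps/9). If 0 < |y − 4| < delta then both bounds hold and |y^2 − 16| ≤ 9|y − 4| < 9·(eps/9) = eps.

delta = min(1, eps/9)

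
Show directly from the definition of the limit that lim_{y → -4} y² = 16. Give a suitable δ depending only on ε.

δ = min(1, ε/9)

Let ε > 0 be given. We seek δ > 0 with 0 < |y + 4| < δ ⇒ |y² − 16| < ε.
Factor: y² − 16 = (y + 4)(y - 4), so |y² − 16| = |y + 4|·|y - 4|.
Restrict δ ≤ 1. Then |y + 4| < 1 gives |y| < 5, so by the triangle inequality |y - 4| ≤ 5 + 4 = 9.
Hence |y² − 16| ≤ 9|y + 4|, which is < ε once |y + 4| < ε/9.
Take δ = min(1, ε/9). If 0 < |y + 4| < δ then both bounds hold and |y² − 16| ≤ 9|y + 4| < 9·(ε/9) = ε.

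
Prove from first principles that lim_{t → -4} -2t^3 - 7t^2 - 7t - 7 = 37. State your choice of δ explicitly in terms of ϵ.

δ = min(1, ϵ/66)

Let ϵ > 0 be given. We want δ > 0 such that 0 < |t + 4| < δ implies |(-2t^3 - 7t^2 - 7t - 7) − 37| < ϵ.
(-2t^3 - 7t^2 - 7t - 7) − 37 = -2t^3 - 7t^2 - 7t - 44 = (t + 4)(-2t^2 + t - 11).
So |(-2t^3 - 7t^2 - 7t - 7) − 37| = |t + 4|·|-2t^2 + t - 11|.
Assume first that |t + 4| < 1, so |t| < 5. Then |-2t^2 + t - 11| ≤ 2·5^2 + 5 + 11 = 66.
Hence |(-2t^3 - 7t^2 - 7t - 7) − 37| ≤ 66|t + 4| < ϵ provided |t + 4| < ϵ/66.
Take δ = min(1, ϵ/66). Then 0 < |t + 4| < δ gives both |t + 4| < 1 and |t + 4| < ϵ/66, so |(-2t^3 - 7t^2 - 7t - 7) − 37| < ϵ.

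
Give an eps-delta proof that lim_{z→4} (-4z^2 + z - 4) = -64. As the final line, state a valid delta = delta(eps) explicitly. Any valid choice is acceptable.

delta = min(1, eps/35)

Suppose eps > 0. We want delta > 0 such that 0 < |z − 4| < delta implies |(-4z^2 + z - 4) + 64| < eps.
(-4z^2 + z - 4) + 64 = -4z^2 + z + 60 = (z − 4)(-4z - 15).
So |(-4z^2 + z - 4) + 64| = |z − 4|·|-4z - 15|.
Assume first that |z − 4| < 1, so |z| < 5. Then |-4z - 15| ≤ 4·5 + 15 = 35.
Hence |(-4z^2 + z - 4) + 64| ≤ 35|z − 4| < eps provided |z − 4| < eps/35.
Take delta = min(1, eps/35). Then 0 < |z − 4| < delta gives both |z − 4| < 1 and |z − 4| < eps/35, so |(-4z^2 + z - 4) + 64| < eps.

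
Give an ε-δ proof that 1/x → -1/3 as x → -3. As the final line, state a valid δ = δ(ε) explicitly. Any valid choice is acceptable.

Suppose ε > 0. We seek δ > 0 such that 0 < |x + 3| < δ implies |1/x + 1/3| < ε.
|1/x + 1/3| = |-3 − x|/(3·|x|) = |x + 3|/(3|x|).
Restrict δ ≤ 3/2. Then |x + 3| < 3/2 gives |x| > 3/2, so 3|x| > 9/2.
Then |1/x + 1/3| < |x + 3|/(9/2), which is < ε when |x + 3| < (9/2)ε.
Take δ = min(3/2, (9/2)ε). Then 0 < |x + 3| < δ gives both |x + 3| < 3/2 and |x + 3| < (9/2)ε, so |1/x + 1/3| < ε.

δ = min(3/2, (9/2)ε)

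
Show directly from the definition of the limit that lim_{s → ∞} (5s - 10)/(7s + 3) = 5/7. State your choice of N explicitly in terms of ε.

Suppose ε > 0. We seek N > 0 such that s > N implies |(5s - 10)/(7s + 3) − (5/7)| < ε.
(5s - 10)/(7s + 3) − (5/7) = (7(5s - 10) − 5(7s + 3)) / (7(7s + 3)) = -85/(7(7s + 3)).
For s > 0 we have 7s + 3 > 7s, so |(5s - 10)/(7s + 3) − (5/7)| = 85/(7(7s + 3)) < 85/(7·7s) = (85/49)/s.
Thus |(5s - 10)/(7s + 3) − (5/7)| < ε whenever s > (85/49)/ε.
Take N = (85/49)/ε. If s > N then |(5s - 10)/(7s + 3) − (5/7)| < (85/49)/s < ε.

N = (85/49)/ε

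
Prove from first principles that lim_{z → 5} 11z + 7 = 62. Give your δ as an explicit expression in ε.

Suppose ε > 0. We need δ > 0 so that 0 < |z − 5| < δ implies |(11z + 7) − 62| < ε.
|(11z + 7) − 62| = |11z - 55| = 11|z − 5|.
Thus it suffices that |z − 5| < ε/11.
Take δ = ε/11. If 0 < |z − 5| < δ then |(11z + 7) − 62| = 11|z − 5| < 11·(ε/11) = ε.

δ = ε/11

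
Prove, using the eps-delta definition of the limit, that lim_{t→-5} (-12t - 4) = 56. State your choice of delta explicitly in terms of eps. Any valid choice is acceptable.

Fix eps > 0. We need delta > 0 so that 0 < |t + 5| < delta implies |(-12t - 4) − 56| < eps.
|(-12t - 4) − 56| = |-12t - 60| = 12|t + 5|.
Thus it suffices that |t + 5| < eps/12.
Choosing delta = eps/12 gives |(-12t - 4) − 56| = 12|t + 5| < eps whenever |t + 5| < delta.

delta = eps/12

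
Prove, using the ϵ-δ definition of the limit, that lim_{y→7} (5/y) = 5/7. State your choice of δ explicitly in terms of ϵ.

δ = min(7/2, (49/10)ϵ)

Let ϵ > 0 be given. We seek δ > 0 such that 0 < |y − 7| < δ implies |5/y − (5/7)| < ϵ.
|5/y − (5/7)| = 5·|7 − y|/(7·|y|) = 5|y − 7|/(7|y|).
Restrict δ ≤ 7/2. Then |y − 7| < 7/2 gives |y| > 7/2, so 7|y| > 49/2.
Then |5/y − (5/7)| < 5|y − 7|/(49/2), which is < ϵ when |y − 7| < (49/10)ϵ.
Take δ = min(7/2, (49/10)ϵ). Then 0 < |y − 7| < δ gives both |y − 7| < 7/2 and |y − 7| < (49/10)ϵ, so |5/y − (5/7)| < ϵ.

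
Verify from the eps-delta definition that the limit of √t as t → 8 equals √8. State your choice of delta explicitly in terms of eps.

delta = min(8, √8·eps)

Let eps > 0 be given. We want delta > 0 such that 0 < |t − 8| < delta implies |√t − √8| < eps.
Multiplying by the conjugate, |√t − √8| = |t − 8|/(√t + √8).
Restrict delta ≤ 8 so that |t − 8| < 8 forces t > 0, and then √t + √8 > √8.
Hence |√t − √8| < |t − 8|/√8, which is < eps once |t − 8| < √8·eps.
Take delta = min(8, √8·eps). If 0 < |t − 8| < delta then t > 0 and |√t − √8| < |t − 8|/√8 < eps.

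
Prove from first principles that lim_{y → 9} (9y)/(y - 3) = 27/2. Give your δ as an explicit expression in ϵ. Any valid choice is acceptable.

δ = min(3, (2/3)ϵ)

Suppose ϵ > 0. We want δ > 0 with 0 < |y − 9| < δ ⇒ |(9y)/(y - 3) − (27/2)| < ϵ.
Combining over a common denominator, (9y)/(y - 3) − (27/2) = [(9y)·6 − 81·(y - 3)] / [6·(y - 3)] = -27(y − 9) / (6(y - 3)).
So |(9y)/(y - 3) − (27/2)| = 27|y − 9| / (6·|y − 3|).
Restrict δ ≤ 3. Then |y − 9| < 3 gives |y − 3| = |(y − 9) + 6| ≥ 6 − 3 = 3.
Hence |(9y)/(y - 3) − (27/2)| < 27|y − 9|/(6·3) = (3/2)|y − 9|, which is < ϵ once |y − 9| < (2/3)ϵ.
Take δ = min(3, (2/3)ϵ). Then 0 < |y − 9| < δ forces both bounds, so |(9y)/(y - 3) − (27/2)| < ϵ.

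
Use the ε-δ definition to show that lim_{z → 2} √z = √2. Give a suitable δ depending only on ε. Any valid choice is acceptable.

Suppose ε > 0. We want δ > 0 such that 0 < |z − 2| < δ implies |√z − √2| < ε.
Rationalise: √z − √2 = (z − 2)/(√z + √2), so |√z − √2| = |z − 2|/(√z + √2).
Restrict δ ≤ 2 so that |z − 2| < 2 forces z > 0, and then √z + √2 > √2.
Hence |√z − √2| < |z − 2|/√2, which is < ε once |z − 2| < √2·ε.
Take δ = min(2, √2·ε). If 0 < |z − 2| < δ then z > 0 and |√z − √2| < |z − 2|/√2 < ε.

δ = min(2, √2·ε)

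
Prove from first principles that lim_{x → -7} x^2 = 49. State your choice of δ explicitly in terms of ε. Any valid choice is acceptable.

Fix ε > 0. We seek δ > 0 with 0 < |x + 7| < δ ⇒ |x^2 − 49| < ε.
Factor: x^2 − 49 = (x + 7)(x - 7), so |x^2 − 49| = |x + 7|·|x - 7|.
Impose δ ≤ 1 so that |x| < 8; then |x - 7| ≤ 15.
Hence |x^2 − 49| ≤ 15|x + 7|, which is < ε once |x + 7| < ε/15.
Take δ = min(1, ε/15). If 0 < |x + 7| < δ then both bounds hold and |x^2 − 49| ≤ 15|x + 7| < 15·(ε/15) = ε.

δ = min(1, ε/15)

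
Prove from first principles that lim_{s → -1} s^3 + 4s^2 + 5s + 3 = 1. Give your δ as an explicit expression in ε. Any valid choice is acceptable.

δ = min(2, ε/20)

Suppose ε > 0. We want δ > 0 such that 0 < |s + 1| < δ implies |(s^3 + 4s^2 + 5s + 3) − 1| < ε.
(s^3 + 4s^2 + 5s + 3) − 1 = s^3 + 4s^2 + 5s + 2 = (s + 1)(s^2 + 3s + 2).
So |(s^3 + 4s^2 + 5s + 3) − 1| = |s + 1|·|s^2 + 3s + 2|.
Require δ ≤ 2. Then |s + 1| < 2 gives |s| < 3, and by the triangle inequality |s^2 + 3s + 2| ≤ 3^2 + 3·3 + 2 = 20.
Hence |(s^3 + 4s^2 + 5s + 3) − 1| ≤ 20|s + 1| < ε provided |s + 1| < ε/20.
Choosing δ = min(2, ε/20) ensures both conditions, hence |(s^3 + 4s^2 + 5s + 3) − 1| < ε.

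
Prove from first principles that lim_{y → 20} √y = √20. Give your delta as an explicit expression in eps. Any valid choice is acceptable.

Let eps > 0 be given. We want delta > 0 such that 0 < |y − 20| < delta implies |√y − √20| < eps.
Rationalise: √y − √20 = (y − 20)/(√y + √20), so |√y − √20| = |y − 20|/(√y + √20).
Restrict delta ≤ 20 so that |y − 20| < 20 forces y > 0, and then √y + √20 > √20.
Hence |√y − √20| < |y − 20|/√20, which is < eps once |y − 20| < √20·eps.
Take delta = min(20, √20·eps). If 0 < |y − 20| < delta then y > 0 and |√y − √20| < |y − 20|/√20 < eps.

delta = min(20, √20·eps)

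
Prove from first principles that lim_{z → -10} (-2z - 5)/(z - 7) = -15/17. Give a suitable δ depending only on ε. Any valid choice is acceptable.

Fix ε > 0. We want δ > 0 with 0 < |z + 10| < δ ⇒ |(-2z - 5)/(z - 7) + 15/17| < ε.
Combining over a common denominator, (-2z - 5)/(z - 7) + 15/17 = [(-2z - 5)·(-17) − 15·(z - 7)] / [(-17)·(z - 7)] = 19(z + 10) / ((-17)(z - 7)).
So |(-2z - 5)/(z - 7) + 15/17| = 19|z + 10| / (17·|z − 7|).
Restrict δ ≤ 17/2. Then |z + 10| < 17/2 gives |z − 7| = |(z + 10) + (-17)| ≥ 17 − 17/2 = 17/2.
Hence |(-2z - 5)/(z - 7) + 15/17| < 19|z + 10|/(17·(17/2)) = (38/289)|z + 10|, which is < ε once |z + 10| < (289/38)ε.
Take δ = min(17/2, (289/38)ε). Then 0 < |z + 10| < δ forces both bounds, so |(-2z - 5)/(z - 7) + 15/17| < ε.

δ = min(17/2, (289/38)ε)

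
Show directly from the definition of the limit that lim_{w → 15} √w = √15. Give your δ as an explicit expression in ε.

δ = min(15, √15·ε)

Suppose ε > 0. We want δ > 0 such that 0 < |w − 15| < δ implies |√w − √15| < ε.
Multiplying by the conjugate, |√w − √15| = |w − 15|/(√w + √15).
Restrict δ ≤ 15 so that |w − 15| < 15 forces w > 0, and then √w + √15 > √15.
Hence |√w − √15| < |w − 15|/√15, which is < ε once |w − 15| < √15·ε.
Take δ = min(15, √15·ε). If 0 < |w − 15| < δ then w > 0 and |√w − √15| < |w − 15|/√15 < ε.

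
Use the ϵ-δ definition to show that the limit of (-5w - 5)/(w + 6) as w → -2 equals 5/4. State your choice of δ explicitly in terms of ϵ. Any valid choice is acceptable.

Suppose ϵ > 0. We want δ > 0 with 0 < |w + 2| < δ ⇒ |(-5w - 5)/(w + 6) − (5/4)| < ϵ.
Combining over a common denominator, (-5w - 5)/(w + 6) − (5/4) = [(-5w - 5)·4 − 5·(w + 6)] / [4·(w + 6)] = -25(w + 2) / (4(w + 6)).
So |(-5w - 5)/(w + 6) − (5/4)| = 25|w + 2| / (4·|w + 6|).
Require δ ≤ 2, so |w + 6| ≥ |4| − |w + 2| > 4 − 2 = 2.
Hence |(-5w - 5)/(w + 6) − (5/4)| < 25|w + 2|/(4·2) = (25/8)|w + 2|, which is < ϵ once |w + 2| < (8/25)ϵ.
Take δ = min(2, (8/25)ϵ). Then 0 < |w + 2| < δ forces both bounds, so |(-5w - 5)/(w + 6) − (5/4)| < ϵ.

δ = min(2, (8/25)ϵ)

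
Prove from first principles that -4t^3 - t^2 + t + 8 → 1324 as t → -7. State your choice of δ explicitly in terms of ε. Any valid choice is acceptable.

Let ε > 0 be given. We want δ > 0 such that 0 < |t + 7| < δ implies |(-4t^3 - t^2 + t + 8) − 1324| < ε.
(-4t^3 - t^2 + t + 8) − 1324 = -4t^3 - t^2 + t - 1316 = (t + 7)(-4t^2 + 27t - 188).
So |(-4t^3 - t^2 + t + 8) − 1324| = |t + 7|·|-4t^2 + 27t - 188|.
Assume first that |t + 7| < 1, so |t| < 8. Then |-4t^2 + 27t - 188| ≤ 4·8^2 + 27·8 + 188 = 660.
Hence |(-4t^3 - t^2 + t + 8) − 1324| ≤ 660|t + 7| < ε provided |t + 7| < ε/660.
Choosing δ = min(1, ε/660) ensures both conditions, hence |(-4t^3 - t^2 + t + 8) − 1324| < ε.

δ = min(1, ε/660)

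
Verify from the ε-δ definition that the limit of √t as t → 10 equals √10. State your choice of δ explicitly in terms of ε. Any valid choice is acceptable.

δ = min(10, √10·ε)

Let ε > 0. We want δ > 0 such that 0 < |t − 10| < δ implies |√t − √10| < ε.
Rationalise: √t − √10 = (t − 10)/(√t + √10), so |√t − √10| = |t − 10|/(√t + √10).
Restrict δ ≤ 10 so that |t − 10| < 10 forces t > 0, and then √t + √10 > √10.
Hence |√t − √10| < |t − 10|/√10, which is < ε once |t − 10| < √10·ε.
Take δ = min(10, √10·ε). If 0 < |t − 10| < δ then t > 0 and |√t − √10| < |t − 10|/√10 < ε.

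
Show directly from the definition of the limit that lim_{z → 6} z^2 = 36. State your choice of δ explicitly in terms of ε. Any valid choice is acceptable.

Let ε > 0 be given. We seek δ > 0 with 0 < |z − 6| < δ ⇒ |z^2 − 36| < ε.
Factor: z^2 − 36 = (z − 6)(z + 6), so |z^2 − 36| = |z − 6|·|z + 6|.
Impose δ ≤ 1 so that |z| < 7; then |z + 6| ≤ 13.
Hence |z^2 − 36| ≤ 13|z − 6|, which is < ε once |z − 6| < ε/13.
Take δ = min(1, ε/13). If 0 < |z − 6| < δ then both bounds hold and |z^2 − 36| ≤ 13|z − 6| < 13·(ε/13) = ε.

δ = min(1, ε/13)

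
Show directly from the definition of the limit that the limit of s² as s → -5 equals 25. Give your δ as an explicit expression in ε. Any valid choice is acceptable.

δ = min(2, ε/12)

Let ε > 0 be given. We seek δ > 0 with 0 < |s + 5| < δ ⇒ |s² − 25| < ε.
Factor: s² − 25 = (s + 5)(s - 5), so |s² − 25| = |s + 5|·|s - 5|.
Impose δ ≤ 2 so that |s| < 7; then |s - 5| ≤ 12.
Hence |s² − 25| ≤ 12|s + 5|, which is < ε once |s + 5| < ε/12.
Take δ = min(2, ε/12). If 0 < |s + 5| < δ then both bounds hold and |s² − 25| ≤ 12|s + 5| < 12·(ε/12) = ε.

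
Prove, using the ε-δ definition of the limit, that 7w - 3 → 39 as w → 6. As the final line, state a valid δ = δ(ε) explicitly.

δ = ε/7

Let ε > 0. We need δ > 0 so that 0 < |w − 6| < δ implies |(7w - 3) − 39| < ε.
Since (7w - 3) − 39 = 7(w − 6), we have |(7w - 3) − 39| = 7|w − 6|.
Thus it suffices that |w − 6| < ε/7.
Choosing δ = ε/7 gives |(7w - 3) − 39| = 7|w − 6| < ε whenever |w − 6| < δ.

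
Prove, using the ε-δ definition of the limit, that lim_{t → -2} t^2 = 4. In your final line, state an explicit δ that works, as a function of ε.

δ = min(1, ε/5)

Let ε > 0 be given. We seek δ > 0 with 0 < |t + 2| < δ ⇒ |t^2 − 4| < ε.
Factor: t^2 − 4 = (t + 2)(t - 2), so |t^2 − 4| = |t + 2|·|t - 2|.
Restrict δ ≤ 1. Then |t + 2| < 1 gives |t| < 3, so by the triangle inequality |t - 2| ≤ 3 + 2 = 5.
Hence |t^2 − 4| ≤ 5|t + 2|, which is < ε once |t + 2| < ε/5.
Take δ = min(1, ε/5). If 0 < |t + 2| < δ then both bounds hold and |t^2 − 4| ≤ 5|t + 2| < 5·(ε/5) = ε.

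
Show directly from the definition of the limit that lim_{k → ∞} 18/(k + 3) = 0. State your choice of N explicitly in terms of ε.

N = 18/ε

Let ε > 0. For k ≥ 1, |18/(k + 3) − 0| = 18/(k + 3) ≤ 18/k.
We need 18/k < ε, i.e. k > 18/ε.
Take N = 18/ε. If k > N then |18/(k + 3)| ≤ 18/k < ε.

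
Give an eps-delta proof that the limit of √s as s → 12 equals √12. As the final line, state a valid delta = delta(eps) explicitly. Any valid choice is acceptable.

Fix eps > 0. We want delta > 0 such that 0 < |s − 12| < delta implies |√s − √12| < eps.
Rationalise: √s − √12 = (s − 12)/(√s + √12), so |√s − √12| = |s − 12|/(√s + √12).
Restrict delta ≤ 12 so that |s − 12| < 12 forces s > 0, and then √s + √12 > √12.
Hence |√s − √12| < |s − 12|/√12, which is < eps once |s − 12| < √12·eps.
Take delta = min(12, √12·eps). If 0 < |s − 12| < delta then s > 0 and |√s − √12| < |s − 12|/√12 < eps.

delta = min(12, √12·eps)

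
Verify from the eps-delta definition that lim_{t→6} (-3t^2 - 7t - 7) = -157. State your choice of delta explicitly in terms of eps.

Let eps > 0. We want delta > 0 such that 0 < |t − 6| < delta implies |(-3t^2 - 7t - 7) + 157| < eps.
(-3t^2 - 7t - 7) + 157 = -3t^2 - 7t + 150 = (t − 6)(-3t - 25).
So |(-3t^2 - 7t - 7) + 157| = |t − 6|·|-3t - 25|.
Require delta ≤ 1. Then |t − 6| < 1 gives |t| < 7, and by the triangle inequality |-3t - 25| ≤ 3·7 + 25 = 46.
Hence |(-3t^2 - 7t - 7) + 157| ≤ 46|t − 6| < eps provided |t − 6| < eps/46.
Choosing delta = min(1, eps/46) ensures both conditions, hence |(-3t^2 - 7t - 7) + 157| < eps.

delta = min(1, eps/46)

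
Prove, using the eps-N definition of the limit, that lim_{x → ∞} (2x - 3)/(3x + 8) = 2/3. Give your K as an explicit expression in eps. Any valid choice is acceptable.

Let eps > 0 be given. We seek K > 0 such that x > K implies |(2x - 3)/(3x + 8) − (2/3)| < eps.
(2x - 3)/(3x + 8) − (2/3) = (3(2x - 3) − 2(3x + 8)) / (3(3x + 8)) = -25/(3(3x + 8)).
For x > 0 we have 3x + 8 > 3x, so |(2x - 3)/(3x + 8) − (2/3)| = 25/(3(3x + 8)) < 25/(3·3x) = (25/9)/x.
Thus |(2x - 3)/(3x + 8) − (2/3)| < eps whenever x > (25/9)/eps.
Take K = (25/9)/eps. If x > K then |(2x - 3)/(3x + 8) − (2/3)| < (25/9)/x < eps.

K = (25/9)/eps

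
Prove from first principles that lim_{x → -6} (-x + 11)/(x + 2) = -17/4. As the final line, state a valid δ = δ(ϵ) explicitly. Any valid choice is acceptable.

δ = min(2, (8/13)ϵ)

Fix ϵ > 0. We want δ > 0 with 0 < |x + 6| < δ ⇒ |(-x + 11)/(x + 2) + 17/4| < ϵ.
Combining over a common denominator, (-x + 11)/(x + 2) + 17/4 = [(-x + 11)·(-4) − 17·(x + 2)] / [(-4)·(x + 2)] = -13(x + 6) / ((-4)(x + 2)).
So |(-x + 11)/(x + 2) + 17/4| = 13|x + 6| / (4·|x + 2|).
Require δ ≤ 2, so |x + 2| ≥ |-4| − |x + 6| > 4 − 2 = 2.
Hence |(-x + 11)/(x + 2) + 17/4| < 13|x + 6|/(4·2) = (13/8)|x + 6|, which is < ϵ once |x + 6| < (8/13)ϵ.
Take δ = min(2, (8/13)ϵ). Then 0 < |x + 6| < δ forces both bounds, so |(-x + 11)/(x + 2) + 17/4| < ϵ.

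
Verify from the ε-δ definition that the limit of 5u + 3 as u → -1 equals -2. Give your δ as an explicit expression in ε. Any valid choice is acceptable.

δ = ε/5

Suppose ε > 0. We need δ > 0 so that 0 < |u + 1| < δ implies |(5u + 3) + 2| < ε.
|(5u + 3) + 2| = |5u + 5| = 5|u + 1|.
So 5|u + 1| < ε exactly when |u + 1| < ε/5.
Choosing δ = ε/5 gives |(5u + 3) + 2| = 5|u + 1| < ε whenever |u + 1| < δ.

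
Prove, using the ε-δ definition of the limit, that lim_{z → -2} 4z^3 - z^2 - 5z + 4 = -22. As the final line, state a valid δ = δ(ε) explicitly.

δ = min(1, ε/76)

Let ε > 0 be given. We want δ > 0 such that 0 < |z + 2| < δ implies |(4z^3 - z^2 - 5z + 4) + 22| < ε.
(4z^3 - z^2 - 5z + 4) + 22 = 4z^3 - z^2 - 5z + 26 = (z + 2)(4z^2 - 9z + 13).
So |(4z^3 - z^2 - 5z + 4) + 22| = |z + 2|·|4z^2 - 9z + 13|.
Assume first that |z + 2| < 1, so |z| < 3. Then |4z^2 - 9z + 13| ≤ 4·3^2 + 9·3 + 13 = 76.
Hence |(4z^3 - z^2 - 5z + 4) + 22| ≤ 76|z + 2| < ε provided |z + 2| < ε/76.
Take δ = min(1, ε/76). Then 0 < |z + 2| < δ gives both |z + 2| < 1 and |z + 2| < ε/76, so |(4z^3 - z^2 - 5z + 4) + 22| < ε.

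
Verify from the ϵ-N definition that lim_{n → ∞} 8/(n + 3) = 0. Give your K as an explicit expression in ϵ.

Let ϵ > 0. For n ≥ 1, |8/(n + 3) − 0| = 8/(n + 3) ≤ 8/n.
We need 8/n < ϵ, i.e. n > 8/ϵ.
Take K = 8/ϵ. If n > K then |8/(n + 3)| ≤ 8/n < ϵ.

K = 8/ϵ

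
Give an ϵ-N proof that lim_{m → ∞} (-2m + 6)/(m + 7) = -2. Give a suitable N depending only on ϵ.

Let ϵ > 0 be given. For m ≥ 1, |(-2m + 6)/(m + 7) + 2| = |20|/((m + 7)) = 20/((m + 7)).
Since m + 7 ≥ m for m ≥ 1, this is ≤ 20/(m) = 20/m.
So |(-2m + 6)/(m + 7) + 2| < ϵ whenever m > 20/ϵ.
Take N = 20/ϵ. If m > N then |(-2m + 6)/(m + 7) + 2| ≤ 20/m < ϵ.

N = 20/ϵ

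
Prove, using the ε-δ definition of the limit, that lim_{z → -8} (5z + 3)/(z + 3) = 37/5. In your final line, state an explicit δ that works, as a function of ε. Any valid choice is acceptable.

δ = min(5/2, (25/24)ε)

Let ε > 0. We want δ > 0 with 0 < |z + 8| < δ ⇒ |(5z + 3)/(z + 3) − (37/5)| < ε.
Combining over a common denominator, (5z + 3)/(z + 3) − (37/5) = [(5z + 3)·(-5) − (-37)·(z + 3)] / [(-5)·(z + 3)] = 12(z + 8) / ((-5)(z + 3)).
So |(5z + 3)/(z + 3) − (37/5)| = 12|z + 8| / (5·|z + 3|).
Require δ ≤ 5/2, so |z + 3| ≥ |-5| − |z + 8| > 5 − 5/2 = 5/2.
Hence |(5z + 3)/(z + 3) − (37/5)| < 12|z + 8|/(5·(5/2)) = (24/25)|z + 8|, which is < ε once |z + 8| < (25/24)ε.
Take δ = min(5/2, (25/24)ε). Then 0 < |z + 8| < δ forces both bounds, so |(5z + 3)/(z + 3) − (37/5)| < ε.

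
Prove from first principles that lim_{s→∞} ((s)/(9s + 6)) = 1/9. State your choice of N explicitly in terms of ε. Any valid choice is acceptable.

Suppose ε > 0. We seek N > 0 such that s > N implies |(s)/(9s + 6) − (1/9)| < ε.
(s)/(9s + 6) − (1/9) = (9(s) − (9s + 6)) / (9(9s + 6)) = -6/(9(9s + 6)).
For s > 0 we have 9s + 6 > 9s, so |(s)/(9s + 6) − (1/9)| = 6/(9(9s + 6)) < 6/(9·9s) = (2/27)/s.
Thus |(s)/(9s + 6) − (1/9)| < ε whenever s > (2/27)/ε.
Take N = (2/27)/ε. If s > N then |(s)/(9s + 6) − (1/9)| < (2/27)/s < ε.

N = (2/27)/ε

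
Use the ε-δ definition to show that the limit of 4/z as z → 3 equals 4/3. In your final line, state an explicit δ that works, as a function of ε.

δ = min(3/2, (9/8)ε)

Fix ε > 0. We seek δ > 0 such that 0 < |z − 3| < δ implies |4/z − (4/3)| < ε.
|4/z − (4/3)| = 4·|3 − z|/(3·|z|) = 4|z − 3|/(3|z|).
Require δ ≤ 3/2 so that |z| > 3 − 3/2 = 3/2, hence 3|z| > 9/2.
Then |4/z − (4/3)| < 4|z − 3|/(9/2), which is < ε when |z − 3| < (9/8)ε.
Take δ = min(3/2, (9/8)ε). Then 0 < |z − 3| < δ gives both |z − 3| < 3/2 and |z − 3| < (9/8)ε, so |4/z − (4/3)| < ε.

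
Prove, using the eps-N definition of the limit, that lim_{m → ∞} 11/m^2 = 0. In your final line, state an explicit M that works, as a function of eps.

M = (11/eps)^{1/2}

Let eps > 0. For m ≥ 1, |11/m^2 − 0| = 11/m^2.
11/m^2 < eps ⇔ m^2 > 11/eps ⇔ m > (11/eps)^{1/2}.
Take M = (11/eps)^{1/2}. Then m > M implies 11/m^2 < eps.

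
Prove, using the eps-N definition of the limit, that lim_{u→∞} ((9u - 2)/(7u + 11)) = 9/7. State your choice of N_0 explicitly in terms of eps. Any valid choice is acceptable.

N_0 = (113/49)/eps

Fix eps > 0. We seek N_0 > 0 such that u > N_0 implies |(9u - 2)/(7u + 11) − (9/7)| < eps.
(9u - 2)/(7u + 11) − (9/7) = (7(9u - 2) − 9(7u + 11)) / (7(7u + 11)) = -113/(7(7u + 11)).
For u > 0 we have 7u + 11 > 7u, so |(9u - 2)/(7u + 11) − (9/7)| = 113/(7(7u + 11)) < 113/(7·7u) = (113/49)/u.
Thus |(9u - 2)/(7u + 11) − (9/7)| < eps whenever u > (113/49)/eps.
Take N_0 = (113/49)/eps. If u > N_0 then |(9u - 2)/(7u + 11) − (9/7)| < (113/49)/u < eps.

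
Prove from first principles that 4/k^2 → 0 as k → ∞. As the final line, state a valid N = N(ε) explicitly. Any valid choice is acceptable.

Let ε > 0. For k ≥ 1, |4/k^2 − 0| = 4/k^2.
4/k^2 < ε ⇔ k^2 > 4/ε ⇔ k > (4/ε)^{1/2}.
Take N = (4/ε)^{1/2}. Then k > N implies 4/k^2 < ε.

N = (4/ε)^{1/2}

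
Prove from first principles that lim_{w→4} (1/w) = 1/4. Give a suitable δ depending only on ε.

Let ε > 0 be given. We seek δ > 0 such that 0 < |w − 4| < δ implies |1/w − (1/4)| < ε.
|1/w − (1/4)| = |4 − w|/(4·|w|) = |w − 4|/(4|w|).
Require δ ≤ 2 so that |w| > 4 − 2 = 2, hence 4|w| > 8.
Then |1/w − (1/4)| < |w − 4|/8, which is < ε when |w − 4| < 8ε.
Take δ = min(2, 8ε). Then 0 < |w − 4| < δ gives both |w − 4| < 2 and |w − 4| < 8ε, so |1/w − (1/4)| < ε.

δ = min(2, 8ε)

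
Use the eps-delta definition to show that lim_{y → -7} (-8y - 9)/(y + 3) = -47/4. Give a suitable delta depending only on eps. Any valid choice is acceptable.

delta = min(2, (8/15)eps)

Let eps > 0 be given. We want delta > 0 with 0 < |y + 7| < delta ⇒ |(-8y - 9)/(y + 3) + 47/4| < eps.
Combining over a common denominator, (-8y - 9)/(y + 3) + 47/4 = [(-8y - 9)·(-4) − 47·(y + 3)] / [(-4)·(y + 3)] = -15(y + 7) / ((-4)(y + 3)).
So |(-8y - 9)/(y + 3) + 47/4| = 15|y + 7| / (4·|y + 3|).
Restrict delta ≤ 2. Then |y + 7| < 2 gives |y + 3| = |(y + 7) + (-4)| ≥ 4 − 2 = 2.
Hence |(-8y - 9)/(y + 3) + 47/4| < 15|y + 7|/(4·2) = (15/8)|y + 7|, which is < eps once |y + 7| < (8/15)eps.
Take delta = min(2, (8/15)eps). Then 0 < |y + 7| < delta forces both bounds, so |(-8y - 9)/(y + 3) + 47/4| < eps.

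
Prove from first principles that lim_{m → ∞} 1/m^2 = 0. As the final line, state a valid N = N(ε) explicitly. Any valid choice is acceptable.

N = (1/ε)^{1/2}

Let ε > 0 be given. For m ≥ 1, |1/m^2 − 0| = 1/m^2.
1/m^2 < ε ⇔ m^2 > 1/ε ⇔ m > (1/ε)^{1/2}.
Take N = (1/ε)^{1/2}. Then m > N implies 1/m^2 < ε.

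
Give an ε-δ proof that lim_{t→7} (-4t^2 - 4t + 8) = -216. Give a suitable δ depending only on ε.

δ = min(1, ε/64)

Let ε > 0. We want δ > 0 such that 0 < |t − 7| < δ implies |(-4t^2 - 4t + 8) + 216| < ε.
(-4t^2 - 4t + 8) + 216 = -4t^2 - 4t + 224 = (t − 7)(-4t - 32).
So |(-4t^2 - 4t + 8) + 216| = |t − 7|·|-4t - 32|.
Assume first that |t − 7| < 1, so |t| < 8. Then |-4t - 32| ≤ 4·8 + 32 = 64.
Hence |(-4t^2 - 4t + 8) + 216| ≤ 64|t − 7| < ε provided |t − 7| < ε/64.
Choosing δ = min(1, ε/64) ensures both conditions, hence |(-4t^2 - 4t + 8) + 216| < ε.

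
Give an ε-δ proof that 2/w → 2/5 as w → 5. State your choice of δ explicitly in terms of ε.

δ = min(5/2, (25/4)ε)

Let ε > 0. We seek δ > 0 such that 0 < |w − 5| < δ implies |2/w − (2/5)| < ε.
|2/w − (2/5)| = 2·|5 − w|/(5·|w|) = 2|w − 5|/(5|w|).
Require δ ≤ 5/2 so that |w| > 5 − 5/2 = 5/2, hence 5|w| > 25/2.
Then |2/w − (2/5)| < 2|w − 5|/(25/2), which is < ε when |w − 5| < (25/4)ε.
Take δ = min(5/2, (25/4)ε). Then 0 < |w − 5| < δ gives both |w − 5| < 5/2 and |w − 5| < (25/4)ε, so |2/w − (2/5)| < ε.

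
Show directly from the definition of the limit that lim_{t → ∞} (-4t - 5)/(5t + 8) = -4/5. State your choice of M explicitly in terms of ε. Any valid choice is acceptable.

M = (7/25)/ε

Fix ε > 0. We seek M > 0 such that t > M implies |(-4t - 5)/(5t + 8) + 4/5| < ε.
(-4t - 5)/(5t + 8) + 4/5 = (5(-4t - 5) − (-4)(5t + 8)) / (5(5t + 8)) = 7/(5(5t + 8)).
For t > 0 we have 5t + 8 > 5t, so |(-4t - 5)/(5t + 8) + 4/5| = 7/(5(5t + 8)) < 7/(5·5t) = (7/25)/t.
Thus |(-4t - 5)/(5t + 8) + 4/5| < ε whenever t > (7/25)/ε.
Take M = (7/25)/ε. If t > M then |(-4t - 5)/(5t + 8) + 4/5| < (7/25)/t < ε.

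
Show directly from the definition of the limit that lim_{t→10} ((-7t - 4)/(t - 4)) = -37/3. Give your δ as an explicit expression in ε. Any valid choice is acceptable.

δ = min(3, (9/16)ε)

Fix ε > 0. We want δ > 0 with 0 < |t − 10| < δ ⇒ |(-7t - 4)/(t - 4) + 37/3| < ε.
Combining over a common denominator, (-7t - 4)/(t - 4) + 37/3 = [(-7t - 4)·6 − (-74)·(t - 4)] / [6·(t - 4)] = 32(t − 10) / (6(t - 4)).
So |(-7t - 4)/(t - 4) + 37/3| = 32|t − 10| / (6·|t − 4|).
Require δ ≤ 3, so |t − 4| ≥ |6| − |t − 10| > 6 − 3 = 3.
Hence |(-7t - 4)/(t - 4) + 37/3| < 32|t − 10|/(6·3) = (16/9)|t − 10|, which is < ε once |t − 10| < (9/16)ε.
Take δ = min(3, (9/16)ε). Then 0 < |t − 10| < δ forces both bounds, so |(-7t - 4)/(t - 4) + 37/3| < ε.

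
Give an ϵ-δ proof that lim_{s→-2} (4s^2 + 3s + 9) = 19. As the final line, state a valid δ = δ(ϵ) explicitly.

Let ϵ > 0 be given. We want δ > 0 such that 0 < |s + 2| < δ implies |(4s^2 + 3s + 9) − 19| < ϵ.
(4s^2 + 3s + 9) − 19 = 4s^2 + 3s - 10 = (s + 2)(4s - 5).
So |(4s^2 + 3s + 9) − 19| = |s + 2|·|4s - 5|.
Assume first that |s + 2| < 1, so |s| < 3. Then |4s - 5| ≤ 4·3 + 5 = 17.
Hence |(4s^2 + 3s + 9) − 19| ≤ 17|s + 2| < ϵ provided |s + 2| < ϵ/17.
Choosing δ = min(1, ϵ/17) ensures both conditions, hence |(4s^2 + 3s + 9) − 19| < ϵ.

δ = min(1, ϵ/17)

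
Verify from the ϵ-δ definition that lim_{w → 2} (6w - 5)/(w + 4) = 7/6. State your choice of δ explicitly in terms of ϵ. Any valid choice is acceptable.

Fix ϵ > 0. We want δ > 0 with 0 < |w − 2| < δ ⇒ |(6w - 5)/(w + 4) − (7/6)| < ϵ.
Combining over a common denominator, (6w - 5)/(w + 4) − (7/6) = [(6w - 5)·6 − 7·(w + 4)] / [6·(w + 4)] = 29(w − 2) / (6(w + 4)).
So |(6w - 5)/(w + 4) − (7/6)| = 29|w − 2| / (6·|w + 4|).
Restrict δ ≤ 3. Then |w − 2| < 3 gives |w + 4| = |(w − 2) + 6| ≥ 6 − 3 = 3.
Hence |(6w - 5)/(w + 4) − (7/6)| < 29|w − 2|/(6·3) = (29/18)|w − 2|, which is < ϵ once |w − 2| < (18/29)ϵ.
Take δ = min(3, (18/29)ϵ). Then 0 < |w − 2| < δ forces both bounds, so |(6w - 5)/(w + 4) − (7/6)| < ϵ.

δ = min(3, (18/29)ϵ)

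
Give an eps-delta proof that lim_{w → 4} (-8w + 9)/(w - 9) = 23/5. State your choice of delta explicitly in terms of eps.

delta = min(5/2, (25/126)eps)

Let eps > 0. We want delta > 0 with 0 < |w − 4| < delta ⇒ |(-8w + 9)/(w - 9) − (23/5)| < eps.
Combining over a common denominator, (-8w + 9)/(w - 9) − (23/5) = [(-8w + 9)·(-5) − (-23)·(w - 9)] / [(-5)·(w - 9)] = 63(w − 4) / ((-5)(w - 9)).
So |(-8w + 9)/(w - 9) − (23/5)| = 63|w − 4| / (5·|w − 9|).
Restrict delta ≤ 5/2. Then |w − 4| < 5/2 gives |w − 9| = |(w − 4) + (-5)| ≥ 5 − 5/2 = 5/2.
Hence |(-8w + 9)/(w - 9) − (23/5)| < 63|w − 4|/(5·(5/2)) = (126/25)|w − 4|, which is < eps once |w − 4| < (25/126)eps.
Take delta = min(5/2, (25/126)eps). Then 0 < |w − 4| < delta forces both bounds, so |(-8w + 9)/(w - 9) − (23/5)| < eps.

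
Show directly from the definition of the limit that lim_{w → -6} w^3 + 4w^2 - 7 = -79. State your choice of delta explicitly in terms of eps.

Let eps > 0. We want delta > 0 such that 0 < |w + 6| < delta implies |(w^3 + 4w^2 - 7) + 79| < eps.
(w^3 + 4w^2 - 7) + 79 = w^3 + 4w^2 + 72 = (w + 6)(w^2 - 2w + 12).
So |(w^3 + 4w^2 - 7) + 79| = |w + 6|·|w^2 - 2w + 12|.
Assume first that |w + 6| < 1, so |w| < 7. Then |w^2 - 2w + 12| ≤ 7^2 + 2·7 + 12 = 75.
Hence |(w^3 + 4w^2 - 7) + 79| ≤ 75|w + 6| < eps provided |w + 6| < eps/75.
Choosing delta = min(1, eps/75) ensures both conditions, hence |(w^3 + 4w^2 - 7) + 79| < eps.

delta = min(1, eps/75)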